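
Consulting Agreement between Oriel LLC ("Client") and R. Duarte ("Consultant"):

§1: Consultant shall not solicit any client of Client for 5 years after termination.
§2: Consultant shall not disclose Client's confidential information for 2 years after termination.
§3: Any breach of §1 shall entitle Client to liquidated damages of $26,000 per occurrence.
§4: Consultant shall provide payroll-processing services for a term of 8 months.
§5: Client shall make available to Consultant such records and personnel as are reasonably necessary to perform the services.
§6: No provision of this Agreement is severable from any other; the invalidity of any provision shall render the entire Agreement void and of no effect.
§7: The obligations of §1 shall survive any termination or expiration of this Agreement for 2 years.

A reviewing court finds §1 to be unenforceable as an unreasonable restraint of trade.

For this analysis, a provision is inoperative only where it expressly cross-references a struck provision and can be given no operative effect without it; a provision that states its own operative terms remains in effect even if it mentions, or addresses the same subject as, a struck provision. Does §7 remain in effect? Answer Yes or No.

§1 is struck. §3 operates only by reference to §1, so it falls with §1. §7 merely fixes the survival period for §1; with §1 gone it has nothing to operate on and falls away. §6 provides that the Agreement is not severable, so the invalidity of any one provision voids the entire Agreement. No provision of the Agreement survives. §7 is among the inoperative provisions, so the answer is no.

No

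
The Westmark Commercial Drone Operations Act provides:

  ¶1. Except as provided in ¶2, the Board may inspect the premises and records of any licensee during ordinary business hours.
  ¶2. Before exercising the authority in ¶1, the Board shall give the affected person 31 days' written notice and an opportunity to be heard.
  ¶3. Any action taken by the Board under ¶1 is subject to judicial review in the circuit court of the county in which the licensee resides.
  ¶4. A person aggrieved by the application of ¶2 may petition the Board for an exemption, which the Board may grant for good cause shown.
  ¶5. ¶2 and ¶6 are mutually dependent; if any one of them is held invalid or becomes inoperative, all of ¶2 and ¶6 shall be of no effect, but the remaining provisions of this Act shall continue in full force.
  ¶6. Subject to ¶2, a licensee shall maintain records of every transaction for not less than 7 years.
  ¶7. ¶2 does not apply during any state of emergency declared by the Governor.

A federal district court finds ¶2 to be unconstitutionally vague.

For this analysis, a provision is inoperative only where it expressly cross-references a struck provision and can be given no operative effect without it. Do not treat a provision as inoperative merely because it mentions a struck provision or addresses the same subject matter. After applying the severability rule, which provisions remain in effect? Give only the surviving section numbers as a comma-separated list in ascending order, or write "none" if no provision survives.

1, 3, 5

¶2 is struck. ¶4 merely fixes the exemption procedure for ¶2; with ¶2 gone it has nothing to operate on and falls away. ¶7 merely fixes the emergency suspension of ¶2; with ¶2 gone it has nothing to operate on and falls away. Although ¶1 refers to ¶2, its operative terms do not depend on ¶2, so it remains in effect. ¶5 declares ¶2 and ¶6 mutually dependent; since one of them has fallen, all of them are of no effect. That brings down ¶6 as well. The remainder continues in force under ¶5. The provisions still in force are ¶1, ¶3, and ¶5.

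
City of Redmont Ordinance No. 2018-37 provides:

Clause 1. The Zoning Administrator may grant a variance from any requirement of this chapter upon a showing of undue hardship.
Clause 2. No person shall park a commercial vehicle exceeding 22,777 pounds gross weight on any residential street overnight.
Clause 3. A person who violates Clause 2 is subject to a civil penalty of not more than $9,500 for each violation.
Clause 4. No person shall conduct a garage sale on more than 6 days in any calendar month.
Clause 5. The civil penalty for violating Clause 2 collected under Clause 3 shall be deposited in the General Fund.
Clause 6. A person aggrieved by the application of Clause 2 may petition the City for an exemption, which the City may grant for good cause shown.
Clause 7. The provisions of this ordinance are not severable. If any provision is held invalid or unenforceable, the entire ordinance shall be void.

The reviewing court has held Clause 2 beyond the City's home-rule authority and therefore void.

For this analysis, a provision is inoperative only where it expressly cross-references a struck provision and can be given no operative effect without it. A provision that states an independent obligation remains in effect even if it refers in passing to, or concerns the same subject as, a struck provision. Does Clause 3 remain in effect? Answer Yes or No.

Clause 2 is struck. Clause 3 has no operative effect of its own apart from Clause 2 and is therefore inoperative. The only function of Clause 6 is the exemption procedure for Clause 2, so it cannot stand once Clause 2 is removed. Clause 5 has no operative effect of its own apart from Clause 3 and is therefore inoperative. Clause 7 provides that the ordinance is not severable, so the invalidity of any one provision voids the entire ordinance. No provision of the ordinance survives. Clause 3 is among the inoperative provisions, so the answer is no.

No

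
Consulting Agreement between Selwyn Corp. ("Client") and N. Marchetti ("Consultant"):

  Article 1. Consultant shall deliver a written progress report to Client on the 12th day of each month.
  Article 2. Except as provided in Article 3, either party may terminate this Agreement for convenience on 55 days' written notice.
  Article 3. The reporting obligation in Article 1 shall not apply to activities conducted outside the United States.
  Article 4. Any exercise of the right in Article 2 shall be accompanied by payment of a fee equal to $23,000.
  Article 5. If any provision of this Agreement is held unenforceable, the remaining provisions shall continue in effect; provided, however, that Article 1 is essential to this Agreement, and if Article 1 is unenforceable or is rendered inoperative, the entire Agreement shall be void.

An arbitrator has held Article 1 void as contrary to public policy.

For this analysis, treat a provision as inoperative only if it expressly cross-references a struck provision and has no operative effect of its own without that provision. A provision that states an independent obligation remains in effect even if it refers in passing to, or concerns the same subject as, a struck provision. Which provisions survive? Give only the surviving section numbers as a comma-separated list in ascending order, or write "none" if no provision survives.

none

Article 1 is struck. The whole of Article 3 is the carve-out from the reporting obligation, defined by reference to Article 1, so Article 3 cannot stand once Article 1 is removed. Article 5 makes Article 1 an essential term, and Article 1 is the provision held invalid; under Article 5, the entire Agreement is therefore void. No provision of the Agreement survives.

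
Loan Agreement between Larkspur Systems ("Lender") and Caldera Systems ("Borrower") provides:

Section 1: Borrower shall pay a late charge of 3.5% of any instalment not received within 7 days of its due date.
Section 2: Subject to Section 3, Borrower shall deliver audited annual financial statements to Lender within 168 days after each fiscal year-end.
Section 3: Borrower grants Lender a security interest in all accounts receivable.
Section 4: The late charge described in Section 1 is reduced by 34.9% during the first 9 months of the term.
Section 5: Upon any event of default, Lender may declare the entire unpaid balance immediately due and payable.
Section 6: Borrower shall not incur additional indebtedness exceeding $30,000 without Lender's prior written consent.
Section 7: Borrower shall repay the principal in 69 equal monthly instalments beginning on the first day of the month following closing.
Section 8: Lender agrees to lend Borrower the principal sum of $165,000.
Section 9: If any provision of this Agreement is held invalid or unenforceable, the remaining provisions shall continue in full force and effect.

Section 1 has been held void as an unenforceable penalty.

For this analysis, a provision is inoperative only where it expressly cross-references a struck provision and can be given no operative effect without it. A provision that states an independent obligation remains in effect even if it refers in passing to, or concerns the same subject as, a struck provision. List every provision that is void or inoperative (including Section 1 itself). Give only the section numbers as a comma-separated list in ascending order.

1, 4

Section 1 is struck. Section 4 has no operative effect of its own apart from Section 1 and is therefore inoperative. Section 9 is a severability clause and preserves every provision that can still be given independent effect. The provisions still in force are Section 2, Section 3, Section 5, Section 6, Section 7, Section 8, and Section 9.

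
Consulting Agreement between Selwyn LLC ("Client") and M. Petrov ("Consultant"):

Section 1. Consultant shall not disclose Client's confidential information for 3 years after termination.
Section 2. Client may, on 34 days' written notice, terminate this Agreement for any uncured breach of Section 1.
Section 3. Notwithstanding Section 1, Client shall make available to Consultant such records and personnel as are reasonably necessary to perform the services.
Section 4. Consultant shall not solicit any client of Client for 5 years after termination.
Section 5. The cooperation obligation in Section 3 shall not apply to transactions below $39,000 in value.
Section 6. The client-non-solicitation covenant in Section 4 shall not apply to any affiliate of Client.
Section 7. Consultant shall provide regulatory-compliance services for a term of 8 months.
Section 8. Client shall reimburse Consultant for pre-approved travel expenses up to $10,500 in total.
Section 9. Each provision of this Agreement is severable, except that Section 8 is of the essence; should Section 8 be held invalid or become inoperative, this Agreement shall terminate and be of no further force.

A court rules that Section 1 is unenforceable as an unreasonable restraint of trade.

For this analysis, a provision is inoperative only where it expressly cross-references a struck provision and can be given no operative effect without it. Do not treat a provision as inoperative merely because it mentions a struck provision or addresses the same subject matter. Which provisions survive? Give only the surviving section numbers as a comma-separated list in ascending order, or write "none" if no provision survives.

3, 4, 5, 6, 7, 8, 9

Section 1 is struck. Section 2 has no operative effect of its own apart from Section 1 and is therefore inoperative. Section 3 mentions Section 1 but its own obligation stands independently of Section 1, so Section 3 is not affected. Section 9 makes Section 8 an essential term, but Section 8 is unaffected, so the severability proviso in Section 9 preserves the remaining provisions. That leaves Section 3, Section 4, Section 5, Section 6, Section 7, Section 8, and Section 9 in effect.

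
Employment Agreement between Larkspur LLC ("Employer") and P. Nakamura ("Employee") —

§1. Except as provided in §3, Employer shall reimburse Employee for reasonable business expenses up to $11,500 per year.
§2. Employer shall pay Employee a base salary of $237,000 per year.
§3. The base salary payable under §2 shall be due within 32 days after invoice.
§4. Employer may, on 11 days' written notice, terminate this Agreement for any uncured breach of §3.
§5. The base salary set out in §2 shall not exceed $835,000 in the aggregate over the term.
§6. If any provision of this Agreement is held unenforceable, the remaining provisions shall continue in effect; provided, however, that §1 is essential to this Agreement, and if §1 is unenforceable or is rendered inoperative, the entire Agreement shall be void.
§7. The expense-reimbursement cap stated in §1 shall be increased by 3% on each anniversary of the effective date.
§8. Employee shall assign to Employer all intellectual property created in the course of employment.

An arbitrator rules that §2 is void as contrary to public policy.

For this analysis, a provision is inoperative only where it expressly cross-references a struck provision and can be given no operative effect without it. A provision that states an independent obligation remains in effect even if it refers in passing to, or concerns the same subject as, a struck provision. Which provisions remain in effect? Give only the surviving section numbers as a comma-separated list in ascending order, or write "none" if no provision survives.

§2 is struck. §3 has no operative effect of its own apart from §2 and is therefore inoperative. §5 has no operative effect of its own apart from §2 and is therefore inoperative. The only function of §4 is the termination right for breach of §3, so it cannot stand once §3 is removed. §1 mentions §3 but its own obligation stands independently of §3, so §1 is not affected. §6 makes §1 an essential term, but §1 is unaffected, so the severability proviso in §6 preserves the remaining provisions. That leaves §1, §6, §7, and §8 in effect.

1, 6, 7, 8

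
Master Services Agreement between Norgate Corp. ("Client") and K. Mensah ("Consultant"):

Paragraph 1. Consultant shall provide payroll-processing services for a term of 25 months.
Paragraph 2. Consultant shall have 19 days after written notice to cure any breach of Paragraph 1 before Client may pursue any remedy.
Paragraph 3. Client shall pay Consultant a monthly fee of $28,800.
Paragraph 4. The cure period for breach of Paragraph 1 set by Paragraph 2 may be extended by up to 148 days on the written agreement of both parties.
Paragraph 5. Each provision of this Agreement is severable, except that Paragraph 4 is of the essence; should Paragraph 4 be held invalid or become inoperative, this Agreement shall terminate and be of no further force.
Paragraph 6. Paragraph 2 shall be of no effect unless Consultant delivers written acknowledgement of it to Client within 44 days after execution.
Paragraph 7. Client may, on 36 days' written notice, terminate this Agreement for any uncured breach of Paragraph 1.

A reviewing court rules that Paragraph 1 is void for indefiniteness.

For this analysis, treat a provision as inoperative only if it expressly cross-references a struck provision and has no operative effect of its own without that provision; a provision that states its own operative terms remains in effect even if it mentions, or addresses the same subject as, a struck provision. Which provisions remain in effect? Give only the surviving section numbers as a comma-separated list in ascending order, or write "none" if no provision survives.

Paragraph 1 is struck. The only function of Paragraph 2 is the cure period for breach of Paragraph 1, so it cannot stand once Paragraph 1 is removed. The only function of Paragraph 7 is the termination right for breach of Paragraph 1, so it cannot stand once Paragraph 1 is removed. Paragraph 4 has no operative effect of its own apart from Paragraph 2 and is therefore inoperative. Paragraph 6 has no operative effect of its own apart from Paragraph 2 and is therefore inoperative. Paragraph 5 makes Paragraph 4 an essential term, and Paragraph 4 has been rendered inoperative by the cascade; under Paragraph 5, the entire Agreement is therefore void. No provision of the Agreement survives.

none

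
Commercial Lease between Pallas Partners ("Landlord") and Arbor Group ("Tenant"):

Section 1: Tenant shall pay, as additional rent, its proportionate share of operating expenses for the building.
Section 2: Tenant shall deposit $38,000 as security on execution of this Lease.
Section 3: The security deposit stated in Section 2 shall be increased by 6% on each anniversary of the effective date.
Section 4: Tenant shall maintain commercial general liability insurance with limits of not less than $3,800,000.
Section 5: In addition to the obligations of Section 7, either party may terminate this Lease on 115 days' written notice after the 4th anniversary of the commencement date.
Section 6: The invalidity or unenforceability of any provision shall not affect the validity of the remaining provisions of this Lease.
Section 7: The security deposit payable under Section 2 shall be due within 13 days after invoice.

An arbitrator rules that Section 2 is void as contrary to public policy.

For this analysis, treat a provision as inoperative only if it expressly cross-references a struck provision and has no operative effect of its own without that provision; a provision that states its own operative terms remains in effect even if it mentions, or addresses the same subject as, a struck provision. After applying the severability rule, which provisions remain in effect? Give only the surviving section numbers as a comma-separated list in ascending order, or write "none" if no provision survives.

1, 4, 5, 6

Section 2 is struck. Section 3 has no operative effect of its own apart from Section 2 and is therefore inoperative. Section 7 does nothing except set the payment deadline for the security deposit by reference to Section 2; with Section 2 gone it has no independent effect and is inoperative. Section 5 mentions Section 7 but its own obligation stands independently of Section 7, so Section 5 is not affected. Under the severability clause in Section 6, the remaining provisions continue in force. Section 1, Section 4, Section 5, and Section 6 remain in effect.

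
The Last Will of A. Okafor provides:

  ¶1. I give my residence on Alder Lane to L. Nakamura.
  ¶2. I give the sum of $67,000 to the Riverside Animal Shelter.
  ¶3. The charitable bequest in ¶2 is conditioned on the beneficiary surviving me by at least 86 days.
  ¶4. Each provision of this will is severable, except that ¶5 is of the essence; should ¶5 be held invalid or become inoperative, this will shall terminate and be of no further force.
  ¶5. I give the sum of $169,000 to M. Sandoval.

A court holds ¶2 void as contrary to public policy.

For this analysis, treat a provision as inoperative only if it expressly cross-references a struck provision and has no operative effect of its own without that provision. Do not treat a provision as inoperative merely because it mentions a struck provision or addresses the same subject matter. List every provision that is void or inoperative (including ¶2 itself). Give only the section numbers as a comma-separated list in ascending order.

2, 3

¶2 is struck. ¶3 operates only by reference to ¶2, so it falls with ¶2. ¶4 makes ¶5 an essential term, but ¶5 is unaffected, so the severability proviso in ¶4 preserves the remaining provisions. ¶1, ¶4, and ¶5 remain in effect.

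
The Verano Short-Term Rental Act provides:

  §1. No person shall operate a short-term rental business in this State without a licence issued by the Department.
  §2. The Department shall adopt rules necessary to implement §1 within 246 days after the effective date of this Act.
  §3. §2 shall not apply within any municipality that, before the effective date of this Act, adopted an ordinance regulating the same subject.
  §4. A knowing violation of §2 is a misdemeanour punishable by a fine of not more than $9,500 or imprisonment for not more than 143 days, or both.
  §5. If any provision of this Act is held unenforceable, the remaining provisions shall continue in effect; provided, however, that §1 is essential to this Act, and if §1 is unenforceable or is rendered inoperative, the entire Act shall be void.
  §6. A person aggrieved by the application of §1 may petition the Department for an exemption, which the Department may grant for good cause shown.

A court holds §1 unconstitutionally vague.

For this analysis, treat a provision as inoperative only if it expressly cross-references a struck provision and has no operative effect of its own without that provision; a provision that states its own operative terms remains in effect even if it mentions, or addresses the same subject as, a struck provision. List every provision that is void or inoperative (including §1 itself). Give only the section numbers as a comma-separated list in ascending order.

§1 is struck. §2 has no operative effect of its own apart from §1 and is therefore inoperative. §6 operates only by reference to §1, so it falls with §1. §3 has no operative effect of its own apart from §2 and is therefore inoperative. The only function of §4 is the criminal penalty for violating §2, so it cannot stand once §2 is removed. §5 makes §1 an essential term, and §1 is the provision held invalid; under §5, the entire Act is therefore void. No provision of the Act survives.

1, 2, 3, 4, 5, 6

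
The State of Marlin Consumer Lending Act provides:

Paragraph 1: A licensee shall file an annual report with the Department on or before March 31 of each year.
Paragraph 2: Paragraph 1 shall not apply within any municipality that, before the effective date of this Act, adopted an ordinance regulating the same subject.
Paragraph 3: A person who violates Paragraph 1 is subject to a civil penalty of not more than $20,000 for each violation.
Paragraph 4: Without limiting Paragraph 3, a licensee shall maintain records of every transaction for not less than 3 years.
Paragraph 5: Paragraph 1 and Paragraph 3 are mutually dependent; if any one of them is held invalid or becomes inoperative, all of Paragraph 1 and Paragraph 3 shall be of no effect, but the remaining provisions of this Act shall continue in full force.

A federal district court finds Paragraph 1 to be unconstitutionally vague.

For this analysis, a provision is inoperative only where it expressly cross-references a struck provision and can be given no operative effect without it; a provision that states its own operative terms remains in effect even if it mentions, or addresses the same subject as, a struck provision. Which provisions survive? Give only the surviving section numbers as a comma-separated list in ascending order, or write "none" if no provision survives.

4, 5

Paragraph 1 is struck. Paragraph 2 operates only by reference to Paragraph 1, so it falls with Paragraph 1. The only function of Paragraph 3 is the civil penalty for violating Paragraph 1, so it cannot stand once Paragraph 1 is removed. Although Paragraph 4 refers to Paragraph 3, its operative terms do not depend on Paragraph 3, so it remains in effect. Paragraph 5 declares Paragraph 1 and Paragraph 3 mutually dependent; since one of them has fallen, all of them are of no effect. The remainder continues in force under Paragraph 5. Paragraph 4 and Paragraph 5 remain in effect.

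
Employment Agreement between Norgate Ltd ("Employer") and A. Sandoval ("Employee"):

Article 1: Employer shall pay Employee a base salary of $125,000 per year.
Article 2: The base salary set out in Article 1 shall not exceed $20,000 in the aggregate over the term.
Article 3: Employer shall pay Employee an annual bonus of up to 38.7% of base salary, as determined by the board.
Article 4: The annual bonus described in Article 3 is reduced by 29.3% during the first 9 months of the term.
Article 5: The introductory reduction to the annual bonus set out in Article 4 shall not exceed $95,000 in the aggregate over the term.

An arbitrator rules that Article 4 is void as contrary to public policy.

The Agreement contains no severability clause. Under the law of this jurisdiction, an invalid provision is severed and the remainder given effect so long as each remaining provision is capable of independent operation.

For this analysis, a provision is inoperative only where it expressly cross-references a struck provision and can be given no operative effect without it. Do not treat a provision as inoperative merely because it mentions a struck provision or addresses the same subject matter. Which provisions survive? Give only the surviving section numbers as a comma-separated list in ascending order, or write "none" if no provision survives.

Article 4 is struck. The whole of Article 5 is the aggregate cap on the introductory reduction to the annual bonus, defined by reference to Article 4, so Article 5 cannot stand once Article 4 is removed. With no severability clause, the stated default rule severs what cannot stand and enforces each remaining provision that can operate on its own. The provisions still in force are Article 1, Article 2, and Article 3.

1, 2, 3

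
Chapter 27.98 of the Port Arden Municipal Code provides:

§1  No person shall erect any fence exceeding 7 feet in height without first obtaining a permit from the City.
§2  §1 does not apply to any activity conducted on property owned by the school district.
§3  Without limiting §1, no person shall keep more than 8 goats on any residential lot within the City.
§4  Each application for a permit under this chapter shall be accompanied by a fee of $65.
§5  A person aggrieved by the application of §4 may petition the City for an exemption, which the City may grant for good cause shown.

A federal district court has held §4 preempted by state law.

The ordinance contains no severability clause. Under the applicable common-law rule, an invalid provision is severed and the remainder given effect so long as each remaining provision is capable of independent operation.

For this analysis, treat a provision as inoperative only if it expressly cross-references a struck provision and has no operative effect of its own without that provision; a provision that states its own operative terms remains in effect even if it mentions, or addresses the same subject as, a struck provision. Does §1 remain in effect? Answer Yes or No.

§4 is struck. §5 has no operative effect of its own apart from §4 and is therefore inoperative. With no severability clause, the stated default rule severs what cannot stand and enforces each remaining provision that can operate on its own. The provisions still in force are §1, §2, and §3. §1 is among the surviving provisions, so the answer is yes.

Yes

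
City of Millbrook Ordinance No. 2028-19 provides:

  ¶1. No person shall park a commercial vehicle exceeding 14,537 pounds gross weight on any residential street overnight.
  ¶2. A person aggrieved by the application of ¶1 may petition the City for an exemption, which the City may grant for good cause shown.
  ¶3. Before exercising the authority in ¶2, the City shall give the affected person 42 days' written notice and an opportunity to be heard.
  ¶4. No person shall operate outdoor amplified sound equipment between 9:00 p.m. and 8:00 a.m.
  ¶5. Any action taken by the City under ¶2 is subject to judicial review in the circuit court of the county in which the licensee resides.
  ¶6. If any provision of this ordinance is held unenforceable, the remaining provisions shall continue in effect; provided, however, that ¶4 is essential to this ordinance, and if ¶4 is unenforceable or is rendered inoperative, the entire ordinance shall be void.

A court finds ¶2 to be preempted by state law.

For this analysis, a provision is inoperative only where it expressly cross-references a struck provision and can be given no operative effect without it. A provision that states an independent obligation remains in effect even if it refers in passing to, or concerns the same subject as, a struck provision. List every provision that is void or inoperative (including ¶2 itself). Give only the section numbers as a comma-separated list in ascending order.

¶2 is struck. ¶3 operates only by reference to ¶2, so it falls with ¶2. ¶5 operates only by reference to ¶2, so it falls with ¶2. ¶6 makes ¶4 an essential term, but ¶4 is unaffected, so the severability proviso in ¶6 preserves the remaining provisions. ¶1, ¶4, and ¶6 remain in effect.

2, 3, 5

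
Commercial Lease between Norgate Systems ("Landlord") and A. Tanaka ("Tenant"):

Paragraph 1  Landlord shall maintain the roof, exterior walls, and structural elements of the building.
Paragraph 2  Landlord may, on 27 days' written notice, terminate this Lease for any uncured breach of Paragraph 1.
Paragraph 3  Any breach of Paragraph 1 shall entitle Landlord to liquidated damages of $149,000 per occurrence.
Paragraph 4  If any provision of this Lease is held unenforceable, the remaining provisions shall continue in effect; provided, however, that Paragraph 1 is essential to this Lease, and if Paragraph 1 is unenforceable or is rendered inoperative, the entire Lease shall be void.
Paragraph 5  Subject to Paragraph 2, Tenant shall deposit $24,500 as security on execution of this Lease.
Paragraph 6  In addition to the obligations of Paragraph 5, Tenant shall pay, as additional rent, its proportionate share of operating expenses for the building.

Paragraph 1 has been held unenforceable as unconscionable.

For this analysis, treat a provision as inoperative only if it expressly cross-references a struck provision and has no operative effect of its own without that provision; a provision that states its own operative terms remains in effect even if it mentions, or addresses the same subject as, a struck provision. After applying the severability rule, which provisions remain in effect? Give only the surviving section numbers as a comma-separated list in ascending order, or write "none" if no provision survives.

none

Paragraph 1 is struck. Paragraph 2 has no operative effect of its own apart from Paragraph 1 and is therefore inoperative. Paragraph 3 operates only by reference to Paragraph 1, so it falls with Paragraph 1. Paragraph 4 makes Paragraph 1 an essential term, and Paragraph 1 is the provision held invalid; under Paragraph 4, the entire Lease is therefore void. No provision of the Lease survives.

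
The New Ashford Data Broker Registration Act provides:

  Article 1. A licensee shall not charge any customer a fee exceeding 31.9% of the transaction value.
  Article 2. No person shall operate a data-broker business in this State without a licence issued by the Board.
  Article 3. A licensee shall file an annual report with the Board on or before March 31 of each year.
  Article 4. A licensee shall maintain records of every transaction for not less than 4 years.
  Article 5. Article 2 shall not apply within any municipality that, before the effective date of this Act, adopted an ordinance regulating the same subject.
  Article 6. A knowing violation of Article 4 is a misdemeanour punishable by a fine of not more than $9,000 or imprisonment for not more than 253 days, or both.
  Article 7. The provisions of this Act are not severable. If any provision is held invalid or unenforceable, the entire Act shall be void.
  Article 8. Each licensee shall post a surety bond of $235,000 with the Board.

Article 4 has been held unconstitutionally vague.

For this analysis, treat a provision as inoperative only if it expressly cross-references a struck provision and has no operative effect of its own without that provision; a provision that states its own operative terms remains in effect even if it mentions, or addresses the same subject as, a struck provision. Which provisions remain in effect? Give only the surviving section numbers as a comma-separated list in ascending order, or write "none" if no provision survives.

none

Article 4 is struck. The only function of Article 6 is the criminal penalty for violating Article 4, so it cannot stand once Article 4 is removed. Article 7 provides that the Act is not severable, so the invalidity of any one provision voids the entire Act. No provision of the Act survives.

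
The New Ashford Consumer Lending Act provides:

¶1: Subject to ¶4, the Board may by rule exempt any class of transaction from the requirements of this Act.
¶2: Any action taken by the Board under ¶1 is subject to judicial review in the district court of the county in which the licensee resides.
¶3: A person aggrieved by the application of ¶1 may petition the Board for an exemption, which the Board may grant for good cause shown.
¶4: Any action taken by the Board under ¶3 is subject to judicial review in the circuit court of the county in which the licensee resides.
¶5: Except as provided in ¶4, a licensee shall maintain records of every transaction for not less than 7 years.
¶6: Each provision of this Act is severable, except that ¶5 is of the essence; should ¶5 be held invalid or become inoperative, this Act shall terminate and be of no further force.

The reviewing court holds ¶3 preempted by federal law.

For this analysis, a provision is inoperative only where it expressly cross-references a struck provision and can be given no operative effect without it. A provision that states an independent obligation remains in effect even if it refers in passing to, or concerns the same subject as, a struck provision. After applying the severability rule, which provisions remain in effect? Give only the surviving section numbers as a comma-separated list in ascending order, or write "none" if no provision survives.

¶3 is struck. ¶4 has no operative effect of its own apart from ¶3 and is therefore inoperative. ¶5 mentions ¶4 but its own obligation stands independently of ¶4, so ¶5 is not affected. Although ¶1 refers to ¶4, its operative terms do not depend on ¶4, so it remains in effect. ¶6 makes ¶5 an essential term, but ¶5 is unaffected, so the severability proviso in ¶6 preserves the remaining provisions. The provisions still in force are ¶1, ¶2, ¶5, and ¶6.

1, 2, 5, 6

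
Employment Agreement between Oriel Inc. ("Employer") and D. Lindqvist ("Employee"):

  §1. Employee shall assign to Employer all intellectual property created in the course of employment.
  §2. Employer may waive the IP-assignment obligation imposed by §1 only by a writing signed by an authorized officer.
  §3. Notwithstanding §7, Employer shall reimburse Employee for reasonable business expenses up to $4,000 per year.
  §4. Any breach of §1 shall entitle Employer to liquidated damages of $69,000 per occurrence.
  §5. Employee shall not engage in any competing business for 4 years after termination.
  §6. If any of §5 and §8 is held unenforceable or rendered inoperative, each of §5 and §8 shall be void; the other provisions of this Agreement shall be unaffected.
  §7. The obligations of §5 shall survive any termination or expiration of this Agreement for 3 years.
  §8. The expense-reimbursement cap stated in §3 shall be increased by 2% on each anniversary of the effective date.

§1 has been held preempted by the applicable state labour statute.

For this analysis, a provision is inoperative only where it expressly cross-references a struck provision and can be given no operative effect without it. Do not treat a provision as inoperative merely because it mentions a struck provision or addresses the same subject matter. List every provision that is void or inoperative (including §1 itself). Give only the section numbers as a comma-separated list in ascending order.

1, 2, 4

§1 is struck. §2 merely fixes the waiver condition for §1; with §1 gone it has nothing to operate on and falls away. §4 operates only by reference to §1, so it falls with §1. §6 ties §5 and §8 together, but none of those is affected here; the remaining provisions continue in force under §6. The provisions still in force are §3, §5, §6, §7, and §8.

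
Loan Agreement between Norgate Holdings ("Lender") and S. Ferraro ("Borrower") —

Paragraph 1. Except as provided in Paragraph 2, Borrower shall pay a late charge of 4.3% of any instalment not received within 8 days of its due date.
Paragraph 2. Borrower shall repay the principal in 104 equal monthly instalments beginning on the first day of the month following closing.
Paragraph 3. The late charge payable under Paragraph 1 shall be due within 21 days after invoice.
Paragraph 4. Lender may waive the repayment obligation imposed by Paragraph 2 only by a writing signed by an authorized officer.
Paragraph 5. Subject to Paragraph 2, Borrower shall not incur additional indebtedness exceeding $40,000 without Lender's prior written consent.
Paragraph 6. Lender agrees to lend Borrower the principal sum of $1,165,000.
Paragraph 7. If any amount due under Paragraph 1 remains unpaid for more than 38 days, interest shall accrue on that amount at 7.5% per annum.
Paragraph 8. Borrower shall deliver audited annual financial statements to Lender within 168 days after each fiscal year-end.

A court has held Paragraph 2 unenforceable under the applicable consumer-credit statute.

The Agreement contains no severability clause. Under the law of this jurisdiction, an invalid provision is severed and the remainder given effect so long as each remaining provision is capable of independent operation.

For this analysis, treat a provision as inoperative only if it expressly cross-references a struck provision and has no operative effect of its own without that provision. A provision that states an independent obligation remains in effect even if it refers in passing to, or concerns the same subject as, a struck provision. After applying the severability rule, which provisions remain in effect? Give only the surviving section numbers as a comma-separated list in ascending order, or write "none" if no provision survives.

Paragraph 2 is struck. Paragraph 4 operates only by reference to Paragraph 2, so it falls with Paragraph 2. Paragraph 5 mentions Paragraph 2 but its own obligation stands independently of Paragraph 2, so Paragraph 5 is not affected. Although Paragraph 1 refers to Paragraph 2, its operative terms do not depend on Paragraph 2, so it remains in effect. With no severability clause, the stated default rule severs what cannot stand and enforces each remaining provision that can operate on its own. That leaves Paragraph 1, Paragraph 3, Paragraph 5, Paragraph 6, Paragraph 7, and Paragraph 8 in effect.

1, 3, 5, 6, 7, 8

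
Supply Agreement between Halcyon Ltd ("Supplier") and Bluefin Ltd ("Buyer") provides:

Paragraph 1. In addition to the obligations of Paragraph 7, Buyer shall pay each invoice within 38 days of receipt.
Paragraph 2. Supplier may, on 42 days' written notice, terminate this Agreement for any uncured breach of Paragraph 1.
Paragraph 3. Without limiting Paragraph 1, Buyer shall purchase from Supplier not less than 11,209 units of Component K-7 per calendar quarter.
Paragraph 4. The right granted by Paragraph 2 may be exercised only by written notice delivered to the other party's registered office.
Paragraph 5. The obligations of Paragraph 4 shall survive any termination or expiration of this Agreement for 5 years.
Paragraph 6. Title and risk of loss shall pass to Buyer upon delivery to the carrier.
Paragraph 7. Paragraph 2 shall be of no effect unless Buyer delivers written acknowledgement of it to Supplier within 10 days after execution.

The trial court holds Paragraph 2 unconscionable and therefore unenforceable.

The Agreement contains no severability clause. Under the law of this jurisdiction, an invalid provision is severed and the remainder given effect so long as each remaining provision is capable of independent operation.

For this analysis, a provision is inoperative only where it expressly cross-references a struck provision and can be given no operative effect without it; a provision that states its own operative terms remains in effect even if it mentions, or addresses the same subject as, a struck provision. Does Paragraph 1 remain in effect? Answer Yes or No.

Paragraph 2 is struck. Paragraph 4 merely fixes the notice requirement for Paragraph 2; with Paragraph 2 gone it has nothing to operate on and falls away. Paragraph 7 merely fixes the acknowledgement condition for Paragraph 2; with Paragraph 2 gone it has nothing to operate on and falls away. Paragraph 5 merely fixes the survival period for Paragraph 4; with Paragraph 4 gone it has nothing to operate on and falls away. Paragraph 1 mentions Paragraph 7 but its own obligation stands independently of Paragraph 7, so Paragraph 1 is not affected. With no severability clause, the stated default rule severs what cannot stand and enforces each remaining provision that can operate on its own. That leaves Paragraph 1, Paragraph 3, and Paragraph 6 in effect. Paragraph 1 is among the surviving provisions, so the answer is yes.

Yes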